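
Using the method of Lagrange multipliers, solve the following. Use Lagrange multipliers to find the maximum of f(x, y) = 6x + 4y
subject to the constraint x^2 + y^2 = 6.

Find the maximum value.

Set up Lagrange conditions: grad f = lambda * grad g
  6 = 2*lambda*x
  4 = 2*lambda*y
From these: x/y = 6/4, so x = 6t, y = 4t for some t.
Substitute into constraint: (6t)^2 + (4t)^2 = 6
  t^2 * 52 = 6
  t = sqrt(6/52)
Maximum = 6*x + 4*y = (6^2 + 4^2)*t = 52 * sqrt(6/52) = sqrt(312)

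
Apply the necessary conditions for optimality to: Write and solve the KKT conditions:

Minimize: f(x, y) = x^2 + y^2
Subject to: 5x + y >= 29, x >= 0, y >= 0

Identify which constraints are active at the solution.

KKT conditions for min x^2 + y^2 s.t. 5x + 1y >= 29, x >= 0, y >= 0:
Stationarity: 2x = mu*5 + mu_x, 2y = mu*1 + mu_y, with mu, mu_x, mu_y >= 0
Complementary slackness: mu*(5x + y - 29) = 0, mu_x*x = 0, mu_y*y = 0
(0, 0) is infeasible (5*0 + 1*0 < 29), so if mu = 0 stationarity would force x = mu_x/2 >= 0, y = mu_y/2 >= 0 with mu_x*x = mu_y*y = 0, i.e. x = y = 0: contradiction. Hence mu > 0 and 5x + y = 29 is active.
Try x > 0, y > 0 (so mu_x = mu_y = 0): x = 5*mu/2, y = 1*mu/2
Substitute: 5*(5*mu/2) + 1*(1*mu/2) = 29
  mu*26/2 = 29 => mu = 29/13
x* = 145/26 > 0, y* = 29/26 > 0, consistent with mu_x = mu_y = 0.
f is convex and the constraints are linear, so this KKT point is the global minimum.
f* = 841/26
Active constraints: 5x + y >= 29 (holds with equality, mu = 29/13 > 0); x >= 0 and y >= 0 are inactive (mu_x = mu_y = 0).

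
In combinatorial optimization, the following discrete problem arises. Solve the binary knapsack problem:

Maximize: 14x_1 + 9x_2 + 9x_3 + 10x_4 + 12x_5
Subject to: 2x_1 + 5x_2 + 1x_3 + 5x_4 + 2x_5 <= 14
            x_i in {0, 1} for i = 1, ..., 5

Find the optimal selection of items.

Items: item 1 (v=14, w=2), item 2 (v=9, w=5), item 3 (v=9, w=1), item 4 (v=10, w=5), item 5 (v=12, w=2)
Capacity: 14
Checking all 32 subsets (w = total weight, v = total value):
  {}: w = 0, v = 0
  {1}: w = 2, v = 14
  {2}: w = 5, v = 9
  {3}: w = 1, v = 9
  {4}: w = 5, v = 10
  {5}: w = 2, v = 12
  {1, 2}: w = 7, v = 23
  {1, 3}: w = 3, v = 23
  {1, 4}: w = 7, v = 24
  {1, 5}: w = 4, v = 26
  {2, 3}: w = 6, v = 18
  {2, 4}: w = 10, v = 19
  {2, 5}: w = 7, v = 21
  {3, 4}: w = 6, v = 19
  {3, 5}: w = 3, v = 21
  {4, 5}: w = 7, v = 22
  {1, 2, 3}: w = 8, v = 32
  {1, 2, 4}: w = 12, v = 33
  {1, 2, 5}: w = 9, v = 35
  {1, 3, 4}: w = 8, v = 33
  {1, 3, 5}: w = 5, v = 35
  {1, 4, 5}: w = 9, v = 36
  {2, 3, 4}: w = 11, v = 28
  {2, 3, 5}: w = 8, v = 30
  {2, 4, 5}: w = 12, v = 31
  {3, 4, 5}: w = 8, v = 31
  {1, 2, 3, 4}: w = 13, v = 42
  {1, 2, 3, 5}: w = 10, v = 44
  {1, 2, 4, 5}: w = 14, v = 45
  {1, 3, 4, 5}: w = 10, v = 45
  {2, 3, 4, 5}: w = 13, v = 40
  {1, 2, 3, 4, 5}: w = 15 > 14, infeasible
Best feasible subset: items [1, 2, 4, 5]
(The same value 45 is also attained by {1, 3, 4, 5}.)
Total weight: 14 <= 14, total value: 45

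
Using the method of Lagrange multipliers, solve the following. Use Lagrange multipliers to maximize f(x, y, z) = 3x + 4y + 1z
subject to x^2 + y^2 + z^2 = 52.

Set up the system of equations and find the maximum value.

Lagrange conditions: 3 = 2*lambda*x, 4 = 2*lambda*y, 1 = 2*lambda*z
So x:3 = y:4 = z:1, i.e. x = 3t, y = 4t, z = 1t
Constraint: t^2*(3^2 + 4^2 + 1^2) = 52
  t^2 * 26 = 52  =>  t = sqrt(2)
Maximum = 3*3t + 4*4t + 1*1t = 26*sqrt(2) = sqrt(1352)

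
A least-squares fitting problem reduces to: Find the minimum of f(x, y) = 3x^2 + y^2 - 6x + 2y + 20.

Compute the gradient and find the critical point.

f(x,y) = 3x^2 + y^2 - 6x + 2y + 20
df/dx = 6x + (-6) = 0  =>  x = 1
df/dy = 2y + (2) = 0  =>  y = -1
f(1, -1) = 3*(1)^2 + 1*(-1)^2 + -6*(1) + 2*(-1) + 20 = 16
Hessian is diagonal with entries 6, 2 > 0, so this is a minimum.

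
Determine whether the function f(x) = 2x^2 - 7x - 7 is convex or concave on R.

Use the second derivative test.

f(x) = 2x^2 - 7x - 7
f'(x) = 4x - 7
f''(x) = 4
Since f''(x) = 4 > 0 for all x, f is convex on R.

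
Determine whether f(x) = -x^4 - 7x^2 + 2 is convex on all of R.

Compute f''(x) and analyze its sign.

f(x) = -x^4 - 7x^2 + 2
f'(x) = -4x^3 + -14x
f''(x) = -12x^2 + -14
f''(x) = -12x^2 + -14 <= -14 < 0 for all x
Therefore, f is concave on R.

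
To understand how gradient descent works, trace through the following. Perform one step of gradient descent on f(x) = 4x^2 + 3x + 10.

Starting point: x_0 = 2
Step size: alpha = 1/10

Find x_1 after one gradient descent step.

f(x) = 4x^2 + 3x + 10
f'(x) = 8x + 3
f'(2) = 8*2 + (3) = 19
x_1 = x_0 - alpha * f'(x_0) = 2 - 1/10 * 19 = 1/10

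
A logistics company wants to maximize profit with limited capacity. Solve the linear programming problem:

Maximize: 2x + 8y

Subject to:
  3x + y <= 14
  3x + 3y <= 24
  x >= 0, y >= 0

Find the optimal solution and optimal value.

Feasible vertices: (0, 0), (0, 8), (3, 5), (14/3, 0)
Objective 2x + 8y at each:
  (0, 0): 0
  (0, 8): 64
  (3, 5): 46
  (14/3, 0): 28/3
Maximum is 64 at (0, 8).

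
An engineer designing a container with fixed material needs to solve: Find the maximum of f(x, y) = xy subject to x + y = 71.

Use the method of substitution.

Substitute y = 71 - x into f(x,y) = xy:
g(x) = x(71 - x) = 71x - x^2
g'(x) = 71 - 2x = 0  =>  x = 71/2
y = 71 - 71/2 = 71/2
Maximum value = (71/2) * (71/2) = 5041/4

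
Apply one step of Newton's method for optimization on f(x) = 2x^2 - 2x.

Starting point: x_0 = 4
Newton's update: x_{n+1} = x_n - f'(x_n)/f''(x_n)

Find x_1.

f(x) = 2x^2 - 2x
f'(x) = 4x + (-2), f''(x) = 4
Newton step: x_1 = x_0 - f'(x_0)/f''(x_0)
f'(4) = 14
x_1 = 4 - 14/4 = 1/2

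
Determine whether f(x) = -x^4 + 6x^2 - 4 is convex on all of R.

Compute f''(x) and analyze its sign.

f(x) = -x^4 + 6x^2 - 4
f'(x) = -4x^3 + 12x
f''(x) = -12x^2 + 12
f''(x) = -12x^2 + 12 -> -inf as |x| -> inf
Therefore, f is not globally convex on R.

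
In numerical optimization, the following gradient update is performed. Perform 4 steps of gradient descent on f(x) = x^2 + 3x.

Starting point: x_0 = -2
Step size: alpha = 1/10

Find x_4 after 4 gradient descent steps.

f(x) = x^2 + 3x, f'(x) = 2x + (3)
Step 1: f'(-2) = -1, x_1 = -2 - 1/10 * -1 = -19/10
Step 2: f'(-19/10) = -4/5, x_2 = -19/10 - 1/10 * -4/5 = -91/50
Step 3: f'(-91/50) = -16/25, x_3 = -91/50 - 1/10 * -16/25 = -439/250
Step 4: f'(-439/250) = -64/125, x_4 = -439/250 - 1/10 * -64/125 = -2131/1250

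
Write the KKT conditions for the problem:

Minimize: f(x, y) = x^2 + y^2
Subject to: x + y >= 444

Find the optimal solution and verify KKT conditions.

KKT conditions for min x^2 + y^2 s.t. x + y >= 444:
Stationarity: 2x = mu, 2y = mu
So x = y = mu/2.
Complementary slackness: mu*(x + y - 444) = 0
Primal feasibility: x + y >= 444; dual feasibility: mu >= 0
If mu = 0 then x = y = 0, but 0 + 0 < 444 is infeasible, so the constraint is active.
Constraint active: x + y = 2*(mu/2) = 444 => mu = 444
x = y = 222, f = 98568
Verify: stationarity 2*222 = 444 = mu; primal 222 + 222 = 444 >= 444; dual mu = 444 >= 0; complementary slackness 444*(444 - 444) = 0. All KKT conditions hold.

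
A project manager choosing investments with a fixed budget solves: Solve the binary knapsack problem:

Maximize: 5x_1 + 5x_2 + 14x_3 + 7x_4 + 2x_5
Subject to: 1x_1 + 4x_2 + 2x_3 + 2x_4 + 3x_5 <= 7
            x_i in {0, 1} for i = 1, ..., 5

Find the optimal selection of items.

Items: item 1 (v=5, w=1), item 2 (v=5, w=4), item 3 (v=14, w=2), item 4 (v=7, w=2), item 5 (v=2, w=3)
Capacity: 7
Checking all 32 subsets (w = total weight, v = total value):
  {}: w = 0, v = 0
  {1}: w = 1, v = 5
  {2}: w = 4, v = 5
  {3}: w = 2, v = 14
  {4}: w = 2, v = 7
  {5}: w = 3, v = 2
  {1, 2}: w = 5, v = 10
  {1, 3}: w = 3, v = 19
  {1, 4}: w = 3, v = 12
  {1, 5}: w = 4, v = 7
  {2, 3}: w = 6, v = 19
  {2, 4}: w = 6, v = 12
  {2, 5}: w = 7, v = 7
  {3, 4}: w = 4, v = 21
  {3, 5}: w = 5, v = 16
  {4, 5}: w = 5, v = 9
  {1, 2, 3}: w = 7, v = 24
  {1, 2, 4}: w = 7, v = 17
  {1, 2, 5}: w = 8 > 7, infeasible
  {1, 3, 4}: w = 5, v = 26
  {1, 3, 5}: w = 6, v = 21
  {1, 4, 5}: w = 6, v = 14
  {2, 3, 4}: w = 8 > 7, infeasible
  {2, 3, 5}: w = 9 > 7, infeasible
  {2, 4, 5}: w = 9 > 7, infeasible
  {3, 4, 5}: w = 7, v = 23
  {1, 2, 3, 4}: w = 9 > 7, infeasible
  {1, 2, 3, 5}: w = 10 > 7, infeasible
  {1, 2, 4, 5}: w = 10 > 7, infeasible
  {1, 3, 4, 5}: w = 8 > 7, infeasible
  {2, 3, 4, 5}: w = 11 > 7, infeasible
  {1, 2, 3, 4, 5}: w = 12 > 7, infeasible
Best feasible subset: items [1, 3, 4]
Total weight: 5 <= 7, total value: 26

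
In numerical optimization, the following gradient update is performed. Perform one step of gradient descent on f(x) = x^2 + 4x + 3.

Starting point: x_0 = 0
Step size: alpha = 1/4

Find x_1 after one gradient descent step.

f(x) = x^2 + 4x + 3
f'(x) = 2x + 4
f'(0) = 2*0 + (4) = 4
x_1 = x_0 - alpha * f'(x_0) = 0 - 1/4 * 4 = -1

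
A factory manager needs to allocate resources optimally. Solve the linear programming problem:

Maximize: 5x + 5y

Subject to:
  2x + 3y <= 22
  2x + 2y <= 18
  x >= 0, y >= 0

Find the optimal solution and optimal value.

Feasible vertices: (0, 0), (0, 22/3), (5, 4), (9, 0)
Objective 5x + 5y at each:
  (0, 0): 0
  (0, 22/3): 110/3
  (5, 4): 45
  (9, 0): 45
Maximum is 45 at (5, 4).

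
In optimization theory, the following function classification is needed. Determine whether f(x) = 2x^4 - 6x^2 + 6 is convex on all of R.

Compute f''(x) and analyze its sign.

f(x) = 2x^4 - 6x^2 + 6
f'(x) = 8x^3 + -12x
f''(x) = 24x^2 + -12
f''(0) = -12 < 0, so not convex near x = 0
Therefore, f is not globally convex on R.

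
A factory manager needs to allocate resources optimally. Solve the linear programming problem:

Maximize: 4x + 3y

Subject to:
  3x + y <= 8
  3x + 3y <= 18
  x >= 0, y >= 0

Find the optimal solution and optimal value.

Feasible vertices: (0, 0), (0, 6), (1, 5), (8/3, 0)
Objective 4x + 3y at each:
  (0, 0): 0
  (0, 6): 18
  (1, 5): 19
  (8/3, 0): 32/3
Maximum is 19 at (1, 5).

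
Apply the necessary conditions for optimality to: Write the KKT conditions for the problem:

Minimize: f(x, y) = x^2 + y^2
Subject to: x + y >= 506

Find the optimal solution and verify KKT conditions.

KKT conditions for min x^2 + y^2 s.t. x + y >= 506:
Stationarity: 2x = mu, 2y = mu
So x = y = mu/2.
Complementary slackness: mu*(x + y - 506) = 0
Primal feasibility: x + y >= 506; dual feasibility: mu >= 0
If mu = 0 then x = y = 0, but 0 + 0 < 506 is infeasible, so the constraint is active.
Constraint active: x + y = 2*(mu/2) = 506 => mu = 506
x = y = 253, f = 128018
Verify: stationarity 2*253 = 506 = mu; primal 253 + 253 = 506 >= 506; dual mu = 506 >= 0; complementary slackness 506*(506 - 506) = 0. All KKT conditions hold.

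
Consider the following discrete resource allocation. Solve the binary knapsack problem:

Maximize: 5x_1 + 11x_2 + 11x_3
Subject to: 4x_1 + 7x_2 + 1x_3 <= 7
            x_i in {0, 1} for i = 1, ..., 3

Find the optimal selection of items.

Items: item 1 (v=5, w=4), item 2 (v=11, w=7), item 3 (v=11, w=1)
Capacity: 7
Checking all 8 subsets (w = total weight, v = total value):
  {}: w = 0, v = 0
  {1}: w = 4, v = 5
  {2}: w = 7, v = 11
  {3}: w = 1, v = 11
  {1, 2}: w = 11 > 7, infeasible
  {1, 3}: w = 5, v = 16
  {2, 3}: w = 8 > 7, infeasible
  {1, 2, 3}: w = 12 > 7, infeasible
Best feasible subset: items [1, 3]
Total weight: 5 <= 7, total value: 16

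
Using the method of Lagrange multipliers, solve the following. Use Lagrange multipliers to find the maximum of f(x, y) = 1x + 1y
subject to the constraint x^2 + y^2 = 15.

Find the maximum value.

Set up Lagrange conditions: grad f = lambda * grad g
  1 = 2*lambda*x
  1 = 2*lambda*y
From these: x/y = 1/1, so x = 1t, y = 1t for some t.
Substitute into constraint: (1t)^2 + (1t)^2 = 15
  t^2 * 2 = 15
  t = sqrt(15/2)
Maximum = 1*x + 1*y = (1^2 + 1^2)*t = 2 * sqrt(15/2) = sqrt(30)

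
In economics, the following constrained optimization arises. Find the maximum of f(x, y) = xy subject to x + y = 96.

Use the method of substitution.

Substitute y = 96 - x into f(x,y) = xy:
g(x) = x(96 - x) = 96x - x^2
g'(x) = 96 - 2x = 0  =>  x = 48
y = 96 - 48 = 48
Maximum value = 48 * 48 = 2304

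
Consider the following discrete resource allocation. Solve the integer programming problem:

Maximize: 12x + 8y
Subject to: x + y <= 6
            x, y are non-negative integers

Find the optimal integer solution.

Objective: 12x + 8y, constraint: x + y <= 6
Coefficient of x is 12 >= coefficient of y is 8, so allocate the entire budget to x.
Optimal: x = 6, y = 0, value = 72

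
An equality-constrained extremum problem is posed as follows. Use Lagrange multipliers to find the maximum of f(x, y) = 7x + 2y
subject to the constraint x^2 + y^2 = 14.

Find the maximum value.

Set up Lagrange conditions: grad f = lambda * grad g
  7 = 2*lambda*x
  2 = 2*lambda*y
From these: x/y = 7/2, so x = 7t, y = 2t for some t.
Substitute into constraint: (7t)^2 + (2t)^2 = 14
  t^2 * 53 = 14
  t = sqrt(14/53)
Maximum = 7*x + 2*y = (7^2 + 2^2)*t = 53 * sqrt(14/53) = sqrt(742)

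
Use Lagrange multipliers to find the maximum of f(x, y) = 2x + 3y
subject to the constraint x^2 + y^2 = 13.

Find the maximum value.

Set up Lagrange conditions: grad f = lambda * grad g
  2 = 2*lambda*x
  3 = 2*lambda*y
From these: x/y = 2/3, so x = 2t, y = 3t for some t.
Substitute into constraint: (2t)^2 + (3t)^2 = 13
  t^2 * 13 = 13
  t = sqrt(13/13)
Maximum = 2*x + 3*y = (2^2 + 3^2)*t = 13 * sqrt(13/13) = 13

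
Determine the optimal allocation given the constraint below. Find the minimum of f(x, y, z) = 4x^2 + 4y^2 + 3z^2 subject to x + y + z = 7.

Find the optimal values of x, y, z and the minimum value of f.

Using Lagrange multipliers on f = 4x^2 + 4y^2 + 3z^2 with constraint x + y + z = 7:
Conditions: 2*4*x = lambda, 2*4*y = lambda, 2*3*z = lambda
So x = lambda/8, y = lambda/8, z = lambda/6
Substituting into constraint: lambda * (5/12) = 7
lambda = 84/5
x = 21/10, y = 21/10, z = 14/5
Minimum value = 294/5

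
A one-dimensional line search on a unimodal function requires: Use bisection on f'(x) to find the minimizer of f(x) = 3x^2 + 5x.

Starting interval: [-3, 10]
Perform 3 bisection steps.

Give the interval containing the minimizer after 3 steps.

Finding critical point of f(x) = 3x^2 + 5x using bisection on f'(x) = 6x + 5.
f'(x) = 0 when x = -5/6.
Starting interval: [-3, 10]
Step 1: mid = 7/2, f'(mid) = 26, new interval = [-3, 7/2]
Step 2: mid = 1/4, f'(mid) = 13/2, new interval = [-3, 1/4]
Step 3: mid = -11/8, f'(mid) = -13/4, new interval = [-11/8, 1/4]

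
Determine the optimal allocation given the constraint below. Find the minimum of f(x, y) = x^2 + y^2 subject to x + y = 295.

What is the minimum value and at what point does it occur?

Substitute y = 295 - x into f(x,y) = x^2 + y^2:
g(x) = x^2 + (295 - x)^2 = 2x^2 - 590x + 87025
g'(x) = 4x - 590 = 0  =>  x = 295/2
y = 295 - 295/2 = 295/2
Minimum value = (295/2)^2 + (295/2)^2 = 87025/2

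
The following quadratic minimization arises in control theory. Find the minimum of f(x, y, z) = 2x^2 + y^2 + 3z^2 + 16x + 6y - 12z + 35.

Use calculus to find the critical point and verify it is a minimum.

f(x,y,z) = 2x^2 + y^2 + 3z^2 + 16x + 6y - 12z + 35
df/dx = 4x + (16) = 0 => x = -4
df/dy = 2y + (6) = 0 => y = -3
df/dz = 6z + (-12) = 0 => z = 2
f(-4,-3,2) = 2*(-4)^2 + 1*(-3)^2 + 3*(2)^2 + 16*(-4) + 6*(-3) + -12*(2) + 35 = -18
Hessian is diagonal with entries 4, 2, 6 > 0, confirmed minimum.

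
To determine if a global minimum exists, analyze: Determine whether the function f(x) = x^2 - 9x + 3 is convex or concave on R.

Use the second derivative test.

f(x) = x^2 - 9x + 3
f'(x) = 2x - 9
f''(x) = 2
Since f''(x) = 2 > 0 for all x, f is convex on R.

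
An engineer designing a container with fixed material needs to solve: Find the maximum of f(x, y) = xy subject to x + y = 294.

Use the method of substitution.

Substitute y = 294 - x into f(x,y) = xy:
g(x) = x(294 - x) = 294x - x^2
g'(x) = 294 - 2x = 0  =>  x = 147
y = 294 - 147 = 147
Maximum value = 147 * 147 = 21609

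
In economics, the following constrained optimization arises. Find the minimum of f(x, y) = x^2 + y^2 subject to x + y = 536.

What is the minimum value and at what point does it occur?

Substitute y = 536 - x into f(x,y) = x^2 + y^2:
g(x) = x^2 + (536 - x)^2 = 2x^2 - 1072x + 287296
g'(x) = 4x - 1072 = 0  =>  x = 268
y = 536 - 268 = 268
Minimum value = 268^2 + 268^2 = 143648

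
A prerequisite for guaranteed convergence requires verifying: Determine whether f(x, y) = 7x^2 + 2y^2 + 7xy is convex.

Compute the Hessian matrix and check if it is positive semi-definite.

f(x,y) = 7x^2 + 2y^2 + 7xy
Hessian H = [[14, 7], [7, 4]]
trace(H) = 18, det(H) = 7
Eigenvalues: (18 +/- sqrt(296)) / 2 = 17.6, 0.3977
Since both eigenvalues > 0, f is convex.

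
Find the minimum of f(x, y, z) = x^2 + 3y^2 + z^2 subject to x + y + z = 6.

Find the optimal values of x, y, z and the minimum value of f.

Using Lagrange multipliers on f = x^2 + 3y^2 + z^2 with constraint x + y + z = 6:
Conditions: 2*1*x = lambda, 2*3*y = lambda, 2*1*z = lambda
So x = lambda/2, y = lambda/6, z = lambda/2
Substituting into constraint: lambda * (7/6) = 6
lambda = 36/7
x = 18/7, y = 6/7, z = 18/7
Minimum value = 108/7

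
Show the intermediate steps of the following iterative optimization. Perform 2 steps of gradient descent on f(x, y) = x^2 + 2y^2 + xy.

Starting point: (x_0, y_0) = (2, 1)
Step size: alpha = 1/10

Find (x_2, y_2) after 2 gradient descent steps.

f(x,y) = x^2 + 2y^2 + xy
grad_x = 2x + 1y, grad_y = 4y + 1x
Step 1: grad = (5, 6), (3/2, 2/5)
Step 2: grad = (17/5, 31/10), (29/25, 9/100)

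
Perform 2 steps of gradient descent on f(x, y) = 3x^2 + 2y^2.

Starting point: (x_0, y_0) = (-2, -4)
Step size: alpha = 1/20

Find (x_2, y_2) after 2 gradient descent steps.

f(x,y) = 3x^2 + 2y^2
grad_x = 6x + 0y, grad_y = 4y + 0x
Step 1: grad = (-12, -16), (-7/5, -16/5)
Step 2: grad = (-42/5, -64/5), (-49/50, -64/25)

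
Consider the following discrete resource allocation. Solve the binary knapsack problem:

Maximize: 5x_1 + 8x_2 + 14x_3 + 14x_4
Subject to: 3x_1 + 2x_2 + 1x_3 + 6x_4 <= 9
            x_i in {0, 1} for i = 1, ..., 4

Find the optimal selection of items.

Items: item 1 (v=5, w=3), item 2 (v=8, w=2), item 3 (v=14, w=1), item 4 (v=14, w=6)
Capacity: 9
Checking all 16 subsets (w = total weight, v = total value):
  {}: w = 0, v = 0
  {1}: w = 3, v = 5
  {2}: w = 2, v = 8
  {3}: w = 1, v = 14
  {4}: w = 6, v = 14
  {1, 2}: w = 5, v = 13
  {1, 3}: w = 4, v = 19
  {1, 4}: w = 9, v = 19
  {2, 3}: w = 3, v = 22
  {2, 4}: w = 8, v = 22
  {3, 4}: w = 7, v = 28
  {1, 2, 3}: w = 6, v = 27
  {1, 2, 4}: w = 11 > 9, infeasible
  {1, 3, 4}: w = 10 > 9, infeasible
  {2, 3, 4}: w = 9, v = 36
  {1, 2, 3, 4}: w = 12 > 9, infeasible
Best feasible subset: items [2, 3, 4]
Total weight: 9 <= 9, total value: 36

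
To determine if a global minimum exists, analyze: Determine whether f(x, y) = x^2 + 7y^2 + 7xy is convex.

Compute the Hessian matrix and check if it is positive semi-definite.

f(x,y) = x^2 + 7y^2 + 7xy
Hessian H = [[2, 7], [7, 14]]
trace(H) = 16, det(H) = -21
Eigenvalues: (16 +/- sqrt(340)) / 2 = 17.22, -1.22
Since not both eigenvalues positive, f is neither convex nor concave.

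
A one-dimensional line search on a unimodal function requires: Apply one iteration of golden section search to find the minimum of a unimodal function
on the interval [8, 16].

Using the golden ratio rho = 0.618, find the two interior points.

Golden section search on [8, 16].
Golden ratio rho = 0.618 (approx).
Interior points:
  x_1 = 8 + (1-0.618)*8 = 11.0560
  x_2 = 8 + 0.618*8 = 12.9440
Compare f(x_1) and f(x_2) to determine which subinterval to keep.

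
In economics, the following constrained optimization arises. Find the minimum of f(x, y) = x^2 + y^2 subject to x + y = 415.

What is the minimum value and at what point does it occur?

Substitute y = 415 - x into f(x,y) = x^2 + y^2:
g(x) = x^2 + (415 - x)^2 = 2x^2 - 830x + 172225
g'(x) = 4x - 830 = 0  =>  x = 415/2
y = 415 - 415/2 = 415/2
Minimum value = (415/2)^2 + (415/2)^2 = 172225/2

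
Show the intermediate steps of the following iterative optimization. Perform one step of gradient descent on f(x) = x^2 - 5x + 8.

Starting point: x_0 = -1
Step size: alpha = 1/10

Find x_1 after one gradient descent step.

f(x) = x^2 - 5x + 8
f'(x) = 2x - 5
f'(-1) = 2*-1 + (-5) = -7
x_1 = x_0 - alpha * f'(x_0) = -1 - 1/10 * -7 = -3/10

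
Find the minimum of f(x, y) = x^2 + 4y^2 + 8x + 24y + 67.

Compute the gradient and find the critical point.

f(x,y) = x^2 + 4y^2 + 8x + 24y + 67
df/dx = 2x + (8) = 0  =>  x = -4
df/dy = 8y + (24) = 0  =>  y = -3
f(-4, -3) = 1*(-4)^2 + 4*(-3)^2 + 8*(-4) + 24*(-3) + 67 = 15
Hessian is diagonal with entries 2, 8 > 0, so this is a minimum.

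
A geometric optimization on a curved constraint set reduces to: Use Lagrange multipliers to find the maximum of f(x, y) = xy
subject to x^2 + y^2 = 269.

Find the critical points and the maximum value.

Lagrange conditions: y = 2*lambda*x and x = 2*lambda*y
If x = 0 then y = 0, violating the constraint, so x, y != 0.
Dividing: y/x = x/y => x^2 = y^2 => y = x or y = -x
Constraint: 2x^2 = 269 => x^2 = 269/2 => x = +/-sqrt(269/2)
Critical points: (sqrt(269/2), sqrt(269/2)), (-sqrt(269/2), -sqrt(269/2)), (sqrt(269/2), -sqrt(269/2)), (-sqrt(269/2), sqrt(269/2))
  y = x:  xy = x^2 = 269/2  at (sqrt(269/2), sqrt(269/2)) and (-sqrt(269/2), -sqrt(269/2))
  y = -x: xy = -x^2 = -269/2 at (sqrt(269/2), -sqrt(269/2)) and (-sqrt(269/2), sqrt(269/2))
Maximum xy = 269/2 at (sqrt(269/2), sqrt(269/2)) and (-sqrt(269/2), -sqrt(269/2))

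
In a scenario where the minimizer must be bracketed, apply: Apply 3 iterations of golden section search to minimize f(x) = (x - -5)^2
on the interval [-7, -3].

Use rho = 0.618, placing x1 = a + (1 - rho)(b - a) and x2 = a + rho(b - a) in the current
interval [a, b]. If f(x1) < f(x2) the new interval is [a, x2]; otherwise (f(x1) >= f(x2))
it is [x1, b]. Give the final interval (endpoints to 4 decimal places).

Golden section search for min of f(x) = (x - -5)^2 on [-7, -3].
Each step: x1 = a + (1 - rho)(b - a), x2 = a + rho(b - a); if f(x1) < f(x2) keep [a, x2], otherwise keep [x1, b].
Step 1: [-7.0000, -3.0000], x1=-5.4720 (f=0.2228), x2=-4.5280 (f=0.2228); f(x1) = f(x2) (tie, not '<') => keep [-5.4720, -3.0000]
Step 2: [-5.4720, -3.0000], x1=-4.5277 (f=0.2231), x2=-3.9443 (f=1.1145); f(x1) < f(x2) => keep [-5.4720, -3.9443]
Step 3: [-5.4720, -3.9443], x1=-4.8884 (f=0.0125), x2=-4.5279 (f=0.2229); f(x1) < f(x2) => keep [-5.4720, -4.5279]
Final interval: [-5.4720, -4.5279]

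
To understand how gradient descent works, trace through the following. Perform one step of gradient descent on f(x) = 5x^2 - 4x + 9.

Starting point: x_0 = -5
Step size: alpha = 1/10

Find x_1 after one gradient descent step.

f(x) = 5x^2 - 4x + 9
f'(x) = 10x - 4
f'(-5) = 10*-5 + (-4) = -54
x_1 = x_0 - alpha * f'(x_0) = -5 - 1/10 * -54 = 2/5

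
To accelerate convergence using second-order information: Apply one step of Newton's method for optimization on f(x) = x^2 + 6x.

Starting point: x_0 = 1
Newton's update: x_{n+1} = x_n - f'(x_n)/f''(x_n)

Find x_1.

f(x) = x^2 + 6x
f'(x) = 2x + (6), f''(x) = 2
Newton step: x_1 = x_0 - f'(x_0)/f''(x_0)
f'(1) = 8
x_1 = 1 - 8/2 = -3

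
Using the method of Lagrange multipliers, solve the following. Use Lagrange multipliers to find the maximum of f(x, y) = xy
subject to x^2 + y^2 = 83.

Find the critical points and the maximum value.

Lagrange conditions: y = 2*lambda*x and x = 2*lambda*y
If x = 0 then y = 0, violating the constraint, so x, y != 0.
Dividing: y/x = x/y => x^2 = y^2 => y = x or y = -x
Constraint: 2x^2 = 83 => x^2 = 83/2 => x = +/-sqrt(83/2)
Critical points: (sqrt(83/2), sqrt(83/2)), (-sqrt(83/2), -sqrt(83/2)), (sqrt(83/2), -sqrt(83/2)), (-sqrt(83/2), sqrt(83/2))
  y = x:  xy = x^2 = 83/2  at (sqrt(83/2), sqrt(83/2)) and (-sqrt(83/2), -sqrt(83/2))
  y = -x: xy = -x^2 = -83/2 at (sqrt(83/2), -sqrt(83/2)) and (-sqrt(83/2), sqrt(83/2))
Maximum xy = 83/2 at (sqrt(83/2), sqrt(83/2)) and (-sqrt(83/2), -sqrt(83/2))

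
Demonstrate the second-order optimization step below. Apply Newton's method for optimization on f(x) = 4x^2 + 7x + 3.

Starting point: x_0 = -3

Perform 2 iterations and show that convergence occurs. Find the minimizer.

f(x) = 4x^2 + 7x + 3, f'(x) = 8x + (7), f''(x) = 8
Step 1: f'(-3) = -17, x_1 = -3 - -17/8 = -7/8
Step 2: f'(-7/8) = 0, x_2 = -7/8 (converged)
Newton's method converges in 1 step for quadratics.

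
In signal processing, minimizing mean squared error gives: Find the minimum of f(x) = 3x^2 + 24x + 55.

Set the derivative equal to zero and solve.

f(x) = 3x^2 + 24x + 55
f'(x) = 6x + (24) = 0
x = -24/6 = -4
f(-4) = 7
Since f''(x) = 6 > 0, this is a minimum.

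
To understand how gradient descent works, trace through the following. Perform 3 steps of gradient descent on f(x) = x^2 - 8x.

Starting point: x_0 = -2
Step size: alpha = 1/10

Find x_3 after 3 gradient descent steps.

f(x) = x^2 - 8x, f'(x) = 2x + (-8)
Step 1: f'(-2) = -12, x_1 = -2 - 1/10 * -12 = -4/5
Step 2: f'(-4/5) = -48/5, x_2 = -4/5 - 1/10 * -48/5 = 4/25
Step 3: f'(4/25) = -192/25, x_3 = 4/25 - 1/10 * -192/25 = 116/125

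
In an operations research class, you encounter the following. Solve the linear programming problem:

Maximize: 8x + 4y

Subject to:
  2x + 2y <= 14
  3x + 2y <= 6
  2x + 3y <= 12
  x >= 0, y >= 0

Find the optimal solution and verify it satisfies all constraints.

Feasible vertices: (0, 0), (0, 3), (2, 0)
Objective 8x + 4y at each vertex:
  (0, 0): 0
  (0, 3): 12
  (2, 0): 16
Maximum is 16 at (2, 0).
Verify constraints at (x, y) = (2, 0):
  2*2 + 2*0 = 4 <= 14
  3*2 + 2*0 = 6 <= 6 (active)
  2*2 + 3*0 = 4 <= 12
  x = 2 >= 0, y = 0 >= 0. All constraints satisfied.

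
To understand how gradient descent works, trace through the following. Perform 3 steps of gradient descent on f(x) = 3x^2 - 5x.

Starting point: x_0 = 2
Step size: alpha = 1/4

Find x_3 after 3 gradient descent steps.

f(x) = 3x^2 - 5x, f'(x) = 6x + (-5)
Step 1: f'(2) = 7, x_1 = 2 - 1/4 * 7 = 1/4
Step 2: f'(1/4) = -7/2, x_2 = 1/4 - 1/4 * -7/2 = 9/8
Step 3: f'(9/8) = 7/4, x_3 = 9/8 - 1/4 * 7/4 = 11/16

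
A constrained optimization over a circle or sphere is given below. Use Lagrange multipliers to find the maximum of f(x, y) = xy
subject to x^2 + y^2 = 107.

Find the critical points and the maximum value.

Lagrange conditions: y = 2*lambda*x and x = 2*lambda*y
If x = 0 then y = 0, violating the constraint, so x, y != 0.
Dividing: y/x = x/y => x^2 = y^2 => y = x or y = -x
Constraint: 2x^2 = 107 => x^2 = 107/2 => x = +/-sqrt(107/2)
Critical points: (sqrt(107/2), sqrt(107/2)), (-sqrt(107/2), -sqrt(107/2)), (sqrt(107/2), -sqrt(107/2)), (-sqrt(107/2), sqrt(107/2))
  y = x:  xy = x^2 = 107/2  at (sqrt(107/2), sqrt(107/2)) and (-sqrt(107/2), -sqrt(107/2))
  y = -x: xy = -x^2 = -107/2 at (sqrt(107/2), -sqrt(107/2)) and (-sqrt(107/2), sqrt(107/2))
Maximum xy = 107/2 at (sqrt(107/2), sqrt(107/2)) and (-sqrt(107/2), -sqrt(107/2))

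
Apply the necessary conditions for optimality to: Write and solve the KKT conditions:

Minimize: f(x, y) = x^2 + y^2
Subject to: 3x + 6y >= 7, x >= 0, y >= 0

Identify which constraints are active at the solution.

KKT conditions for min x^2 + y^2 s.t. 3x + 6y >= 7, x >= 0, y >= 0:
Stationarity: 2x = mu*3 + mu_x, 2y = mu*6 + mu_y, with mu, mu_x, mu_y >= 0
Complementary slackness: mu*(3x + 6y - 7) = 0, mu_x*x = 0, mu_y*y = 0
(0, 0) is infeasible (3*0 + 6*0 < 7), so if mu = 0 stationarity would force x = mu_x/2 >= 0, y = mu_y/2 >= 0 with mu_x*x = mu_y*y = 0, i.e. x = y = 0: contradiction. Hence mu > 0 and 3x + 6y = 7 is active.
Try x > 0, y > 0 (so mu_x = mu_y = 0): x = 3*mu/2, y = 6*mu/2
Substitute: 3*(3*mu/2) + 6*(6*mu/2) = 7
  mu*45/2 = 7 => mu = 14/45
x* = 7/15 > 0, y* = 14/15 > 0, consistent with mu_x = mu_y = 0.
f is convex and the constraints are linear, so this KKT point is the global minimum.
f* = 49/45
Active constraints: 3x + 6y >= 7 (holds with equality, mu = 14/45 > 0); x >= 0 and y >= 0 are inactive (mu_x = mu_y = 0).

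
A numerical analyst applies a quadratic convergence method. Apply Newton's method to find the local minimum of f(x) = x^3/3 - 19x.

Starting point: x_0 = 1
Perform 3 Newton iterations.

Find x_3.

f(x) = x^3/3 - 19x
f'(x) = x^2 - 19, f''(x) = 2x
Newton update: x_{n+1} = x_n - (x_n^2 - 19)/(2*x_n)
Step 1: x_0 = 1, f'=-18, f''=2, x_1 = 10
Step 2: x_1 = 10, f'=81, f''=20, x_2 = 119/20
Step 3: x_2 = 119/20, f'=6561/400, f''=119/10, x_3 = 21761/4760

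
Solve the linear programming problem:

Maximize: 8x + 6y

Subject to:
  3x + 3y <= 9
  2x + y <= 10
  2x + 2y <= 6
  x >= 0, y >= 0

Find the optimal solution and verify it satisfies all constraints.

Feasible vertices: (0, 0), (0, 3), (3, 0)
Objective 8x + 6y at each vertex:
  (0, 0): 0
  (0, 3): 18
  (3, 0): 24
Maximum is 24 at (3, 0).
Verify constraints at (x, y) = (3, 0):
  3*3 + 3*0 = 9 <= 9 (active)
  2*3 + 1*0 = 6 <= 10
  2*3 + 2*0 = 6 <= 6 (active)
  x = 3 >= 0, y = 0 >= 0. All constraints satisfied.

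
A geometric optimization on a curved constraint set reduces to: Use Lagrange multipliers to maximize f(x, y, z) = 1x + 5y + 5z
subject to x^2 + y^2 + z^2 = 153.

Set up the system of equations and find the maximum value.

Lagrange conditions: 1 = 2*lambda*x, 5 = 2*lambda*y, 5 = 2*lambda*z
So x:1 = y:5 = z:5, i.e. x = 1t, y = 5t, z = 5t
Constraint: t^2*(1^2 + 5^2 + 5^2) = 153
  t^2 * 51 = 153  =>  t = sqrt(3)
Maximum = 1*1t + 5*5t + 5*5t = 51*sqrt(3) = sqrt(7803)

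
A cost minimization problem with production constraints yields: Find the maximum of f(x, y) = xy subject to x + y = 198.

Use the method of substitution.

Substitute y = 198 - x into f(x,y) = xy:
g(x) = x(198 - x) = 198x - x^2
g'(x) = 198 - 2x = 0  =>  x = 99
y = 198 - 99 = 99
Maximum value = 99 * 99 = 9801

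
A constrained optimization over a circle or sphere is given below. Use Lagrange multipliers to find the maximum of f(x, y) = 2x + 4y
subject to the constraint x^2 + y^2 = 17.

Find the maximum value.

Set up Lagrange conditions: grad f = lambda * grad g
  2 = 2*lambda*x
  4 = 2*lambda*y
From these: x/y = 2/4, so x = 2t, y = 4t for some t.
Substitute into constraint: (2t)^2 + (4t)^2 = 17
  t^2 * 20 = 17
  t = sqrt(17/20)
Maximum = 2*x + 4*y = (2^2 + 4^2)*t = 20 * sqrt(17/20) = sqrt(340)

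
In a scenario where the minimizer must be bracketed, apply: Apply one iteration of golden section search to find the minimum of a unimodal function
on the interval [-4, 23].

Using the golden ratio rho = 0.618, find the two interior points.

Golden section search on [-4, 23].
Golden ratio rho = 0.618 (approx).
Interior points:
  x_1 = -4 + (1-0.618)*27 = 6.3140
  x_2 = -4 + 0.618*27 = 12.6860
Compare f(x_1) and f(x_2) to determine which subinterval to keep.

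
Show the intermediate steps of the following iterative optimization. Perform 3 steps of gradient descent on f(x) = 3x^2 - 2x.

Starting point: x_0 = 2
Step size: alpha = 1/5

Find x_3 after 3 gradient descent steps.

f(x) = 3x^2 - 2x, f'(x) = 6x + (-2)
Step 1: f'(2) = 10, x_1 = 2 - 1/5 * 10 = 0
Step 2: f'(0) = -2, x_2 = 0 - 1/5 * -2 = 2/5
Step 3: f'(2/5) = 2/5, x_3 = 2/5 - 1/5 * 2/5 = 8/25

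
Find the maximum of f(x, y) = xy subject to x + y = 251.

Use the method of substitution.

Substitute y = 251 - x into f(x,y) = xy:
g(x) = x(251 - x) = 251x - x^2
g'(x) = 251 - 2x = 0  =>  x = 251/2
y = 251 - 251/2 = 251/2
Maximum value = (251/2) * (251/2) = 63001/4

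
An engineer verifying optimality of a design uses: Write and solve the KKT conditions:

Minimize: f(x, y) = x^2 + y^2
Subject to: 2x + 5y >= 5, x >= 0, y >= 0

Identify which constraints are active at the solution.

KKT conditions for min x^2 + y^2 s.t. 2x + 5y >= 5, x >= 0, y >= 0:
Stationarity: 2x = mu*2 + mu_x, 2y = mu*5 + mu_y, with mu, mu_x, mu_y >= 0
Complementary slackness: mu*(2x + 5y - 5) = 0, mu_x*x = 0, mu_y*y = 0
(0, 0) is infeasible (2*0 + 5*0 < 5), so if mu = 0 stationarity would force x = mu_x/2 >= 0, y = mu_y/2 >= 0 with mu_x*x = mu_y*y = 0, i.e. x = y = 0: contradiction. Hence mu > 0 and 2x + 5y = 5 is active.
Try x > 0, y > 0 (so mu_x = mu_y = 0): x = 2*mu/2, y = 5*mu/2
Substitute: 2*(2*mu/2) + 5*(5*mu/2) = 5
  mu*29/2 = 5 => mu = 10/29
x* = 10/29 > 0, y* = 25/29 > 0, consistent with mu_x = mu_y = 0.
f is convex and the constraints are linear, so this KKT point is the global minimum.
f* = 25/29
Active constraints: 2x + 5y >= 5 (holds with equality, mu = 10/29 > 0); x >= 0 and y >= 0 are inactive (mu_x = mu_y = 0).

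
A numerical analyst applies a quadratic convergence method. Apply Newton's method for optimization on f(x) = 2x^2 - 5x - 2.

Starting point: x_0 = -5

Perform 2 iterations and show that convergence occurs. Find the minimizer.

f(x) = 2x^2 - 5x - 2, f'(x) = 4x + (-5), f''(x) = 4
Step 1: f'(-5) = -25, x_1 = -5 - -25/4 = 5/4
Step 2: f'(5/4) = 0, x_2 = 5/4 (converged)
Newton's method converges in 1 step for quadratics.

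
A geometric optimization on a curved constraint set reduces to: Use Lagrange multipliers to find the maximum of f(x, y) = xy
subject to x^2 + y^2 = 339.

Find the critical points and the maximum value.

Lagrange conditions: y = 2*lambda*x and x = 2*lambda*y
If x = 0 then y = 0, violating the constraint, so x, y != 0.
Dividing: y/x = x/y => x^2 = y^2 => y = x or y = -x
Constraint: 2x^2 = 339 => x^2 = 339/2 => x = +/-sqrt(339/2)
Critical points: (sqrt(339/2), sqrt(339/2)), (-sqrt(339/2), -sqrt(339/2)), (sqrt(339/2), -sqrt(339/2)), (-sqrt(339/2), sqrt(339/2))
  y = x:  xy = x^2 = 339/2  at (sqrt(339/2), sqrt(339/2)) and (-sqrt(339/2), -sqrt(339/2))
  y = -x: xy = -x^2 = -339/2 at (sqrt(339/2), -sqrt(339/2)) and (-sqrt(339/2), sqrt(339/2))
Maximum xy = 339/2 at (sqrt(339/2), sqrt(339/2)) and (-sqrt(339/2), -sqrt(339/2))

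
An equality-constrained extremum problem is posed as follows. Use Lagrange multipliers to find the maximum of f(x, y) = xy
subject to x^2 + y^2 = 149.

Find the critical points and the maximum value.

Lagrange conditions: y = 2*lambda*x and x = 2*lambda*y
If x = 0 then y = 0, violating the constraint, so x, y != 0.
Dividing: y/x = x/y => x^2 = y^2 => y = x or y = -x
Constraint: 2x^2 = 149 => x^2 = 149/2 => x = +/-sqrt(149/2)
Critical points: (sqrt(149/2), sqrt(149/2)), (-sqrt(149/2), -sqrt(149/2)), (sqrt(149/2), -sqrt(149/2)), (-sqrt(149/2), sqrt(149/2))
  y = x:  xy = x^2 = 149/2  at (sqrt(149/2), sqrt(149/2)) and (-sqrt(149/2), -sqrt(149/2))
  y = -x: xy = -x^2 = -149/2 at (sqrt(149/2), -sqrt(149/2)) and (-sqrt(149/2), sqrt(149/2))
Maximum xy = 149/2 at (sqrt(149/2), sqrt(149/2)) and (-sqrt(149/2), -sqrt(149/2))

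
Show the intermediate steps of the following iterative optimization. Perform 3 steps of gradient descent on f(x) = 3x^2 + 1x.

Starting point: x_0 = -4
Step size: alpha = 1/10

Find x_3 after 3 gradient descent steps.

f(x) = 3x^2 + 1x, f'(x) = 6x + (1)
Step 1: f'(-4) = -23, x_1 = -4 - 1/10 * -23 = -17/10
Step 2: f'(-17/10) = -46/5, x_2 = -17/10 - 1/10 * -46/5 = -39/50
Step 3: f'(-39/50) = -92/25, x_3 = -39/50 - 1/10 * -92/25 = -103/250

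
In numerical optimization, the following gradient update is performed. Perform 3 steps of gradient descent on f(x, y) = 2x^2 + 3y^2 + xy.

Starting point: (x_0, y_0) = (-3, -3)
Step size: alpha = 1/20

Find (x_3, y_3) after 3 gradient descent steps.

f(x,y) = 2x^2 + 3y^2 + xy
grad_x = 4x + 1y, grad_y = 6y + 1x
Step 1: grad = (-15, -21), (-9/4, -39/20)
Step 2: grad = (-219/20, -279/20), (-681/400, -501/400)
Step 3: grad = (-129/16, -3687/400), (-2079/1600, -6333/8000)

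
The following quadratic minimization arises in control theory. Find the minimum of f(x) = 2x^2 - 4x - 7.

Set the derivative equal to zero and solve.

f(x) = 2x^2 - 4x - 7
f'(x) = 4x + (-4) = 0
x = 4/4 = 1
f(1) = -9
Since f''(x) = 4 > 0, this is a minimum.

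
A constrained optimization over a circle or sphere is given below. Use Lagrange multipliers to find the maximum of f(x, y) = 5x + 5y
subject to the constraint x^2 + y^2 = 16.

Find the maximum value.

Set up Lagrange conditions: grad f = lambda * grad g
  5 = 2*lambda*x
  5 = 2*lambda*y
From these: x/y = 5/5, so x = 5t, y = 5t for some t.
Substitute into constraint: (5t)^2 + (5t)^2 = 16
  t^2 * 50 = 16
  t = sqrt(16/50)
Maximum = 5*x + 5*y = (5^2 + 5^2)*t = 50 * sqrt(16/50) = sqrt(800)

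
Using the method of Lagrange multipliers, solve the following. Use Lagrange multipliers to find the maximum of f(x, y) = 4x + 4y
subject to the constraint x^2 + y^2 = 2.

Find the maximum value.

Set up Lagrange conditions: grad f = lambda * grad g
  4 = 2*lambda*x
  4 = 2*lambda*y
From these: x/y = 4/4, so x = 4t, y = 4t for some t.
Substitute into constraint: (4t)^2 + (4t)^2 = 2
  t^2 * 32 = 2
  t = sqrt(2/32)
Maximum = 4*x + 4*y = (4^2 + 4^2)*t = 32 * sqrt(2/32) = 8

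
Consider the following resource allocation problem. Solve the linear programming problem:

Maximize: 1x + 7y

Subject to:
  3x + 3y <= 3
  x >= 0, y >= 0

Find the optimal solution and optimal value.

The feasible region has vertices at [(0, 0), (1, 0), (0, 1)].
Checking objective 1x + 7y at each vertex:
  (0, 0): 1*0 + 7*0 = 0
  (1, 0): 1*1 + 7*0 = 1
  (0, 1): 1*0 + 7*1 = 7
Maximum is 7 at (0, 1).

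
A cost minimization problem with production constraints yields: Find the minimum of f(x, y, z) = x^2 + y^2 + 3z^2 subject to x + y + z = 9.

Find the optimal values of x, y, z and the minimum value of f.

Using Lagrange multipliers on f = x^2 + y^2 + 3z^2 with constraint x + y + z = 9:
Conditions: 2*1*x = lambda, 2*1*y = lambda, 2*3*z = lambda
So x = lambda/2, y = lambda/2, z = lambda/6
Substituting into constraint: lambda * (7/6) = 9
lambda = 54/7
x = 27/7, y = 27/7, z = 9/7
Minimum value = 243/7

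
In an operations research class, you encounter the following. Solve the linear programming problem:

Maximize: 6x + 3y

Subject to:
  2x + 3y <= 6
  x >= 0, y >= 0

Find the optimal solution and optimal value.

The feasible region has vertices at [(0, 0), (3, 0), (0, 2)].
Checking objective 6x + 3y at each vertex:
  (0, 0): 6*0 + 3*0 = 0
  (3, 0): 6*3 + 3*0 = 18
  (0, 2): 6*0 + 3*2 = 6
Maximum is 18 at (3, 0).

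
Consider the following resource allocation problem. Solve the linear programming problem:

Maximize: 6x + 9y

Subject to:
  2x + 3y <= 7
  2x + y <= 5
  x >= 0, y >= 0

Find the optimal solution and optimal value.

Feasible vertices: (0, 0), (0, 7/3), (2, 1), (5/2, 0)
Objective 6x + 9y at each:
  (0, 0): 0
  (0, 7/3): 21
  (2, 1): 21
  (5/2, 0): 15
Maximum is 21 at (0, 7/3).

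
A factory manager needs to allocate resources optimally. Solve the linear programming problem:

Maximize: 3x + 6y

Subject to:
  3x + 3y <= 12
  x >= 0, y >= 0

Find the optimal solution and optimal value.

The feasible region has vertices at [(0, 0), (4, 0), (0, 4)].
Checking objective 3x + 6y at each vertex:
  (0, 0): 3*0 + 6*0 = 0
  (4, 0): 3*4 + 6*0 = 12
  (0, 4): 3*0 + 6*4 = 24
Maximum is 24 at (0, 4).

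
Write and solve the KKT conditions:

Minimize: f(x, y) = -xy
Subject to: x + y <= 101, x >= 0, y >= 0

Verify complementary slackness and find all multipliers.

Problem: min -xy s.t. x + y <= 101 (multiplier lambda), x >= 0 (mu_x), y >= 0 (mu_y)
KKT stationarity: -y + lambda - mu_x = 0, -x + lambda - mu_y = 0, with lambda, mu_x, mu_y >= 0
Complementary slackness: lambda*(x + y - 101) = 0, mu_x*x = 0, mu_y*y = 0
If lambda = 0: y = -mu_x <= 0 and x = -mu_y <= 0 force x = y = 0 with f = 0; but x = y = 101/2 is feasible with f = -10201/4 < 0, so this is not the minimum. Hence lambda > 0 and x + y = 101.
Try x > 0, y > 0 (so mu_x = mu_y = 0): y = lambda, x = lambda => x = y = lambda
x + y = 101 => 2*lambda = 101 => lambda = 101/2
x* = y* = 101/2 > 0, consistent with mu_x = mu_y = 0.
(Any feasible point with x = 0 or y = 0 has f = 0 > -10201/4, so the minimum is not on those boundaries.)
min(-xy) = -10201/4 (i.e. max xy = 10201/4)
Multipliers: lambda = 101/2, mu_x = 0, mu_y = 0
Complementary slackness: lambda*(x + y - 101) = 101/2*(101/2 + 101/2 - 101) = 0, mu_x*x = 0*101/2 = 0, mu_y*y = 0*101/2 = 0. Satisfied.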